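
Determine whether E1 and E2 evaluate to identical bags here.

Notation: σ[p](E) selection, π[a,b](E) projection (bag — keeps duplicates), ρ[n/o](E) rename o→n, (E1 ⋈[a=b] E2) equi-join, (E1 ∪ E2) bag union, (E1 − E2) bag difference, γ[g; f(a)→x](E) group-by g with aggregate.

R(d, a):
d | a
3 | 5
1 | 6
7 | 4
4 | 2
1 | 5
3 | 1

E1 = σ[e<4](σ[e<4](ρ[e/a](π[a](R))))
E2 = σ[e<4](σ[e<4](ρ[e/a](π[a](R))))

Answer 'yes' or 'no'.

E1 stepwise |·|:
  R → 6
  π[a](R) → 6
  ρ[e/a](π[a](R)) → 6
  σ[e<4](ρ[e/a](π[a](R))) → 2
  σ[e<4](σ[e<4](ρ[e/a](π[a](R)))) → 2
E2 stepwise |·|:
  R → 6
  π[a](R) → 6
  ρ[e/a](π[a](R)) → 6
  σ[e<4](ρ[e/a](π[a](R))) → 2
  σ[e<4](σ[e<4](ρ[e/a](π[a](R)))) → 2

E1 and E2 produce the same multiset:
e
1
2

yes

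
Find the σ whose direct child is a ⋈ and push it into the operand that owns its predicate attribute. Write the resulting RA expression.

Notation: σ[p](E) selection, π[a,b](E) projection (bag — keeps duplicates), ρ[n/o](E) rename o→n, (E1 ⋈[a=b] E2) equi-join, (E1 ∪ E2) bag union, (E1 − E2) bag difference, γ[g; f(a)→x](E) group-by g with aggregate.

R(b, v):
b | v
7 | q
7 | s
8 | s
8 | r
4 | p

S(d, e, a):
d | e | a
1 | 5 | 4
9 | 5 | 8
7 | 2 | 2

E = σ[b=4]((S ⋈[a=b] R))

σ filters on b, owned by the right side.
E' = (S ⋈[a=b] σ[b=4](R))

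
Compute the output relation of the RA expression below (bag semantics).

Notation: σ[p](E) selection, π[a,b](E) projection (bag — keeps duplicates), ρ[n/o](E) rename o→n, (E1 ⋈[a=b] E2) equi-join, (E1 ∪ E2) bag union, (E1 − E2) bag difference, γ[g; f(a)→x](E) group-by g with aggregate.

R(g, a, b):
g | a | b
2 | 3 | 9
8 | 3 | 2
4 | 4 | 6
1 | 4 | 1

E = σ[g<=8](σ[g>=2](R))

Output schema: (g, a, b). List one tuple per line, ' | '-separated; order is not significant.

Per-node cardinality:
  R → 4
  σ[g>=2](R) → 3
  σ[g<=8](σ[g>=2](R)) → 3

== RESULT ==
g | a | b
2 | 3 | 9
4 | 4 | 6
8 | 3 | 2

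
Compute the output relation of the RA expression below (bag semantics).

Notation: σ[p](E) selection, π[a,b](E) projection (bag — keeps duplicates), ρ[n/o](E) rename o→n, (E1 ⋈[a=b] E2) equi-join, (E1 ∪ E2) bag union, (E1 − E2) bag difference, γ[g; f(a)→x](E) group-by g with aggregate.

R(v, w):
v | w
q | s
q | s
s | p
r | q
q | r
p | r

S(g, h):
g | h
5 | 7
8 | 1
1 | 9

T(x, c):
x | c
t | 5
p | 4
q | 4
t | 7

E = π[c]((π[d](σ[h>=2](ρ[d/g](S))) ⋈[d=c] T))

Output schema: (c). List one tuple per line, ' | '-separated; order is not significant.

Per-node cardinality:
  S → 3
  ρ[d/g](S) → 3
  σ[h>=2](ρ[d/g](S)) → 2
  π[d](σ[h>=2](ρ[d/g](S))) → 2
  T → 4
  (π[d](σ[h>=2](ρ[d/g](S))) ⋈[d=c] T) → 1
  π[c]((π[d](σ[h>=2](ρ[d/g](S))) ⋈[d=c] T)) → 1

== RESULT ==
c
5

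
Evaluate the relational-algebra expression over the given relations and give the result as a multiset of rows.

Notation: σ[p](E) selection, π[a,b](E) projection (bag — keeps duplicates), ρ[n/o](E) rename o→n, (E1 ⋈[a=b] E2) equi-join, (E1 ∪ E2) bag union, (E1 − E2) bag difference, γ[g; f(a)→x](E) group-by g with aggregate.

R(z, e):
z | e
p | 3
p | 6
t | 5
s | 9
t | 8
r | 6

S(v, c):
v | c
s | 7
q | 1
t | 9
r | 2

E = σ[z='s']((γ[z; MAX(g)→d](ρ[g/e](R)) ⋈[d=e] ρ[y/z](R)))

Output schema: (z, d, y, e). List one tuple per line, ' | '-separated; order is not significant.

Per-node cardinality:
  R → 6
  ρ[g/e](R) → 6
  γ[z; MAX(g)→d](ρ[g/e](R)) → 4
  R → 6
  ρ[y/z](R) → 6
  (γ[z; MAX(g)→d](ρ[g/e](R)) ⋈[d=e] ρ[y/z](R)) → 6
  σ[z='s']((γ[z; MAX(g)→d](ρ[g/e](R)) ⋈[d=e] ρ[y/z](R))) → 1

== RESULT ==
z | d | y | e
s | 9 | s | 9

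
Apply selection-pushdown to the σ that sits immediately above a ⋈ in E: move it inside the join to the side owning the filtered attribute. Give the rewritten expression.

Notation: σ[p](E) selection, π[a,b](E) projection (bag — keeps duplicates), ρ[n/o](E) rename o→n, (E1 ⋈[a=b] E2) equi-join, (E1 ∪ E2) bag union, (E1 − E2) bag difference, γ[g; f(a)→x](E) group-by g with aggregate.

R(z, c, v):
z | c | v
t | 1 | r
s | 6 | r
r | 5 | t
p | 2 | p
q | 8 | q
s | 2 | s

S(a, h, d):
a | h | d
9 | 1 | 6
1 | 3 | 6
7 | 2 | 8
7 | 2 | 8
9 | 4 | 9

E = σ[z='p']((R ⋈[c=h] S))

σ filters on z, owned by the left side.
E' = (σ[z='p'](R) ⋈[c=h] S)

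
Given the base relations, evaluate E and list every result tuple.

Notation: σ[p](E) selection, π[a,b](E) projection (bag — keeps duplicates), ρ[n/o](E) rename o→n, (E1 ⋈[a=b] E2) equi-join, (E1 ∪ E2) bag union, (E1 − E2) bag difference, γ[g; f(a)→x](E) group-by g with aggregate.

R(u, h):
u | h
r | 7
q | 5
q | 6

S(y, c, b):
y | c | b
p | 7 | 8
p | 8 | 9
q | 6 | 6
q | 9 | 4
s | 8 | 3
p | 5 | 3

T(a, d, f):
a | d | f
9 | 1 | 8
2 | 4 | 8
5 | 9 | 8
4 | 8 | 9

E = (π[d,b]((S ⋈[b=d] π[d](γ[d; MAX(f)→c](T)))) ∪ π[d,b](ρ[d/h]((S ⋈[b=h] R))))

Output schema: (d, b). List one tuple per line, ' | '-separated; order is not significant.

Row counts bottom-up:
  S → 6
  T → 4
  γ[d; MAX(f)→c](T) → 4
  π[d](γ[d; MAX(f)→c](T)) → 4
  (S ⋈[b=d] π[d](γ[d; MAX(f)→c](T))) → 3
  π[d,b]((S ⋈[b=d] π[d](γ[d; MAX(f)→c](T)))) → 3
  S → 6
  R → 3
  (S ⋈[b=h] R) → 1
  ρ[d/h]((S ⋈[b=h] R)) → 1
  π[d,b](ρ[d/h]((S ⋈[b=h] R))) → 1
  (π[d,b]((S ⋈[b=d] π[d](γ[d; MAX(f)→c](T)))) ∪ π[d,b](ρ[d/h]((S ⋈[b=h] R)))) → 4

== RESULT ==
d | b
4 | 4
6 | 6
8 | 8
9 | 9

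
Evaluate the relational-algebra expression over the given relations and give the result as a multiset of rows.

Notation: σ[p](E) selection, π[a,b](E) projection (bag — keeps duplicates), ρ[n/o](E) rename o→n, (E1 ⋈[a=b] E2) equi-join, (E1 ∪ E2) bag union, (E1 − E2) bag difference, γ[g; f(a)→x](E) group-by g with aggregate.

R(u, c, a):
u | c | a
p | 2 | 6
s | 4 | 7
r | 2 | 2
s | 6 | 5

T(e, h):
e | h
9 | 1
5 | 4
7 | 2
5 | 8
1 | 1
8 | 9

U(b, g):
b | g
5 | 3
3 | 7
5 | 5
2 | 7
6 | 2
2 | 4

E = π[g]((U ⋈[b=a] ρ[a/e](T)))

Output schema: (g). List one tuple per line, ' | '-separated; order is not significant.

Stepwise |·|:
  U → 6
  T → 6
  ρ[a/e](T) → 6
  (U ⋈[b=a] ρ[a/e](T)) → 4
  π[g]((U ⋈[b=a] ρ[a/e](T))) → 4

== RESULT ==
g
3
3
5
5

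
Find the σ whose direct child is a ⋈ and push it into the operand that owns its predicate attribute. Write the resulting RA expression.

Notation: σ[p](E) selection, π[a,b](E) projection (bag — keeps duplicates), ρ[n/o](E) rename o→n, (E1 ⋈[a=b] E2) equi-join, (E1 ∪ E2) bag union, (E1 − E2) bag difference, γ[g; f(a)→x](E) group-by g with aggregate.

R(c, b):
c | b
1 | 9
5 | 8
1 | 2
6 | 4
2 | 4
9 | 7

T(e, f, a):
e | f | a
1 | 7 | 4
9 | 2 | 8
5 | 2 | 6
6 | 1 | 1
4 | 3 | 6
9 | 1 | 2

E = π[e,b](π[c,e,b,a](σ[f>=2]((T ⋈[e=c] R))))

σ filters on f, owned by the left side.
E' = π[e,b](π[c,e,b,a]((σ[f>=2](T) ⋈[e=c] R)))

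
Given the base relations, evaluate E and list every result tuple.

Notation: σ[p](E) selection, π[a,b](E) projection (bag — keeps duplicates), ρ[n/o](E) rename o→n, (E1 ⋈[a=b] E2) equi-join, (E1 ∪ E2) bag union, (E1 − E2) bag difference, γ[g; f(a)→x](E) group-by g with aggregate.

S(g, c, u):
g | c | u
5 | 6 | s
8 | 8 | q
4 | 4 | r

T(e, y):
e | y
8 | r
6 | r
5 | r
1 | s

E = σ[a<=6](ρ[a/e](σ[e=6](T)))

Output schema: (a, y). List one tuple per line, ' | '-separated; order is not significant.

Subexpression sizes:
  T → 4
  σ[e=6](T) → 1
  ρ[a/e](σ[e=6](T)) → 1
  σ[a<=6](ρ[a/e](σ[e=6](T))) → 1

== RESULT ==
a | y
6 | r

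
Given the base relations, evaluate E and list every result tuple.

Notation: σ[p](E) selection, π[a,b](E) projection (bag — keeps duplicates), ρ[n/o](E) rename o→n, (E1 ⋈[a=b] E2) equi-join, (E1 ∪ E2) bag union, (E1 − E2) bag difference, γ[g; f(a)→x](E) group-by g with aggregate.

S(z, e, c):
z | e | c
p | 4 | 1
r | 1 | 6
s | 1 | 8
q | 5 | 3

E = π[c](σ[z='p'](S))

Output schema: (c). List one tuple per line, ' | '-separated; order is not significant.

Per-node cardinality:
  S → 4
  σ[z='p'](S) → 1
  π[c](σ[z='p'](S)) → 1

== RESULT ==
c
1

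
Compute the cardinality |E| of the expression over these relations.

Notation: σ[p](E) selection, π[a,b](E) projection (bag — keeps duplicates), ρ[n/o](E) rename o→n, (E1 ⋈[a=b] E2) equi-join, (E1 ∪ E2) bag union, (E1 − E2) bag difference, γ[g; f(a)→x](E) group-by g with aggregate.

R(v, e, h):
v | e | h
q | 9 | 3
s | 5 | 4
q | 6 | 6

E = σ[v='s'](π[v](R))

Row counts bottom-up:
  R → 3
  π[v](R) → 3
  σ[v='s'](π[v](R)) → 1

|E| = 1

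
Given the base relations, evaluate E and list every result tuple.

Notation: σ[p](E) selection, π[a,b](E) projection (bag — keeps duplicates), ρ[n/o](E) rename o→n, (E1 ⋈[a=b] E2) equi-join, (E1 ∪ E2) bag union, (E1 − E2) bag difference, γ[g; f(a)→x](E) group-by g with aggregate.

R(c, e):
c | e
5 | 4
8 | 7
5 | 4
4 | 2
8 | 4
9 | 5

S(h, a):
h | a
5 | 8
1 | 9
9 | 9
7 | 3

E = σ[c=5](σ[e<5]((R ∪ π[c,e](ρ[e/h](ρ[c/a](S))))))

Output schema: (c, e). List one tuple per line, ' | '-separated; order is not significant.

Subexpression sizes:
  R → 6
  S → 4
  ρ[c/a](S) → 4
  ρ[e/h](ρ[c/a](S)) → 4
  π[c,e](ρ[e/h](ρ[c/a](S))) → 4
  (R ∪ π[c,e](ρ[e/h](ρ[c/a](S)))) → 10
  σ[e<5]((R ∪ π[c,e](ρ[e/h](ρ[c/a](S))))) → 5
  σ[c=5](σ[e<5]((R ∪ π[c,e](ρ[e/h](ρ[c/a](S)))))) → 2

== RESULT ==
c | e
5 | 4
5 | 4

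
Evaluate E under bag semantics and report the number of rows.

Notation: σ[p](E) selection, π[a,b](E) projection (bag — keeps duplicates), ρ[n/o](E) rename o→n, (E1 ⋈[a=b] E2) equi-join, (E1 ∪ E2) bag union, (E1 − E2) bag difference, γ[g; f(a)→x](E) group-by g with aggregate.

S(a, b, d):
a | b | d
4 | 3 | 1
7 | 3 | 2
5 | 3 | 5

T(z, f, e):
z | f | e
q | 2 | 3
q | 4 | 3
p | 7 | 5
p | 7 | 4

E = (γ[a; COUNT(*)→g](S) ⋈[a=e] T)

Stepwise |·|:
  S → 3
  γ[a; COUNT(*)→g](S) → 3
  T → 4
  (γ[a; COUNT(*)→g](S) ⋈[a=e] T) → 2

|E| = 2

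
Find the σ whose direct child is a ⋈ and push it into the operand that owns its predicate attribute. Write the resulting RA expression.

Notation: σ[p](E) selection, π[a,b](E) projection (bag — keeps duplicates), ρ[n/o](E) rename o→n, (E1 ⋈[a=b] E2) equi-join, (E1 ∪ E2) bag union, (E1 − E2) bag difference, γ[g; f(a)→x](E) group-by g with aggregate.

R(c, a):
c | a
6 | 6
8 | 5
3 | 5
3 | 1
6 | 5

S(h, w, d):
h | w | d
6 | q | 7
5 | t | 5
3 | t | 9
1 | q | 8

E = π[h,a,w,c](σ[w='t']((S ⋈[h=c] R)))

σ filters on w, owned by the left side.
E' = π[h,a,w,c]((σ[w='t'](S) ⋈[h=c] R))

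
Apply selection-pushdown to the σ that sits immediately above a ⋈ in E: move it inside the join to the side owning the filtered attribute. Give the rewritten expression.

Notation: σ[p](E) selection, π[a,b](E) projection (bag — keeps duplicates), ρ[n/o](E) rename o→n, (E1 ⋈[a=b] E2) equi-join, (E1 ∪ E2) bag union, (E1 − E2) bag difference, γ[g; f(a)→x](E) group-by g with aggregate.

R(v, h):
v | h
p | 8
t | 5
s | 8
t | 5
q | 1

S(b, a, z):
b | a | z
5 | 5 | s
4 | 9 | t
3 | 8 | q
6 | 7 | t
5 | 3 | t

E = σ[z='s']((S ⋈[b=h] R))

σ filters on z, owned by the left side.
E' = (σ[z='s'](S) ⋈[b=h] R)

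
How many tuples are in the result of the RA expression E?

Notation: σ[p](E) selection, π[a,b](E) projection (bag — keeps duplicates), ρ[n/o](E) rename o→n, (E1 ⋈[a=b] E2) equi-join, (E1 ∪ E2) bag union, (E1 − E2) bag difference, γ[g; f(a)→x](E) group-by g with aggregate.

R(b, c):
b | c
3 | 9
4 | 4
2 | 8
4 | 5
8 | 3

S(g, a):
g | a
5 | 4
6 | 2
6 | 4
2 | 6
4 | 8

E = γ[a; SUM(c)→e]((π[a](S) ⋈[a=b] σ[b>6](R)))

Stepwise |·|:
  S → 5
  π[a](S) → 5
  R → 5
  σ[b>6](R) → 1
  (π[a](S) ⋈[a=b] σ[b>6](R)) → 1
  γ[a; SUM(c)→e]((π[a](S) ⋈[a=b] σ[b>6](R))) → 1

|E| = 1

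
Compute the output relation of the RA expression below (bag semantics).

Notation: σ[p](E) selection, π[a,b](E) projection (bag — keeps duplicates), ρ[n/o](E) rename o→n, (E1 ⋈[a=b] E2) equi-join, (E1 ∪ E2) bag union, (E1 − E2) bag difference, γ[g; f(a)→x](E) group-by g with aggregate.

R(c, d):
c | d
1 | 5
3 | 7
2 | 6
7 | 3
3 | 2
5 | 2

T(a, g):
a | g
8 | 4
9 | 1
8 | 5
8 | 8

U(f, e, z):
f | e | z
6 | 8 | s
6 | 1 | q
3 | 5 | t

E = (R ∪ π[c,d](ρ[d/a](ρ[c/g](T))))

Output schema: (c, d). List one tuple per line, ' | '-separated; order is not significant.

Row counts bottom-up:
  R → 6
  T → 4
  ρ[c/g](T) → 4
  ρ[d/a](ρ[c/g](T)) → 4
  π[c,d](ρ[d/a](ρ[c/g](T))) → 4
  (R ∪ π[c,d](ρ[d/a](ρ[c/g](T)))) → 10

== RESULT ==
c | d
1 | 5
1 | 9
2 | 6
3 | 2
3 | 7
4 | 8
5 | 2
5 | 8
7 | 3
8 | 8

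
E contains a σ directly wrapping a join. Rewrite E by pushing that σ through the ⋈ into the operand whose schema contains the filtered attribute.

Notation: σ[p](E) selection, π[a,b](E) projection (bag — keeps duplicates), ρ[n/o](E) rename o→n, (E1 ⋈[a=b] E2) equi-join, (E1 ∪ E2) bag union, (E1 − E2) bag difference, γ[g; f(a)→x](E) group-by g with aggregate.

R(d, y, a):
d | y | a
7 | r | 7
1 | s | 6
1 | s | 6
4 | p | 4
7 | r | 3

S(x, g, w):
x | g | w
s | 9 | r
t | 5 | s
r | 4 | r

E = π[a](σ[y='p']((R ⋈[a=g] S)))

σ filters on y, owned by the left side.
E' = π[a]((σ[y='p'](R) ⋈[a=g] S))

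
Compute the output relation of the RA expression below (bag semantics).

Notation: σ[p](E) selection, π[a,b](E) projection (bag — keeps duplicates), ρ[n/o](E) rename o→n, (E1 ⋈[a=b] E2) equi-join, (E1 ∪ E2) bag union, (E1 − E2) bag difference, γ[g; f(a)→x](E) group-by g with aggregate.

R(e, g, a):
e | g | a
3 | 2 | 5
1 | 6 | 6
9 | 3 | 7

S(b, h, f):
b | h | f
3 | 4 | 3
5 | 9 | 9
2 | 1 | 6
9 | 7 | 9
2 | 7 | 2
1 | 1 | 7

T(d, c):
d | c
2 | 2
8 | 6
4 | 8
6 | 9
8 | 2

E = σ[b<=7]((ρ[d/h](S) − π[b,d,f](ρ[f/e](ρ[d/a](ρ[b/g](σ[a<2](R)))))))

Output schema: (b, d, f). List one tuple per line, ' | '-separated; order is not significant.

Subexpression sizes:
  S → 6
  ρ[d/h](S) → 6
  R → 3
  σ[a<2](R) → 0
  ρ[b/g](σ[a<2](R)) → 0
  ρ[d/a](ρ[b/g](σ[a<2](R))) → 0
  ρ[f/e](ρ[d/a](ρ[b/g](σ[a<2](R)))) → 0
  π[b,d,f](ρ[f/e](ρ[d/a](ρ[b/g](σ[a<2](R))))) → 0
  (ρ[d/h](S) − π[b,d,f](ρ[f/e](ρ[d/a](ρ[b/g](σ[a<2](R)))))) → 6
  σ[b<=7]((ρ[d/h](S) − π[b,d,f](ρ[f/e](ρ[d/a](ρ[b/g](σ[a<2](R))))))) → 5

== RESULT ==
b | d | f
1 | 1 | 7
2 | 1 | 6
2 | 7 | 2
3 | 4 | 3
5 | 9 | 9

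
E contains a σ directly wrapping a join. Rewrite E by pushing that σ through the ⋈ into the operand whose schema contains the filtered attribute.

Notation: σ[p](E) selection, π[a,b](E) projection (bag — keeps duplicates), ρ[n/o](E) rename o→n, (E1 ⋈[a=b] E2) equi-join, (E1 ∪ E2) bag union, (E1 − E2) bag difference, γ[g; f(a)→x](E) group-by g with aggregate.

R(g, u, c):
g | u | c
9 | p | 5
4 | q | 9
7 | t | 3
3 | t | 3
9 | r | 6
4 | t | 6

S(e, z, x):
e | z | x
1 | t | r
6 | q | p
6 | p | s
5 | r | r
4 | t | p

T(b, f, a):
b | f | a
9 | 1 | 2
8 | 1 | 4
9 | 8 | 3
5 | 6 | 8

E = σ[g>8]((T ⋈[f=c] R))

σ filters on g, owned by the right side.
E' = (T ⋈[f=c] σ[g>8](R))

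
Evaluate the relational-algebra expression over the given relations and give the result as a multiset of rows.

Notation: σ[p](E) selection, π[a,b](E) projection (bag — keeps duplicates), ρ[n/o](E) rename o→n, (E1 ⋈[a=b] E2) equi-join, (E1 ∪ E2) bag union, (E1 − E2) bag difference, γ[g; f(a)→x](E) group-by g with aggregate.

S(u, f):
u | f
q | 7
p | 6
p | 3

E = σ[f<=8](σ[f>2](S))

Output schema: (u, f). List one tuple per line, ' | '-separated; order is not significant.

Row counts bottom-up:
  S → 3
  σ[f>2](S) → 3
  σ[f<=8](σ[f>2](S)) → 3

== RESULT ==
u | f
p | 3
p | 6
q | 7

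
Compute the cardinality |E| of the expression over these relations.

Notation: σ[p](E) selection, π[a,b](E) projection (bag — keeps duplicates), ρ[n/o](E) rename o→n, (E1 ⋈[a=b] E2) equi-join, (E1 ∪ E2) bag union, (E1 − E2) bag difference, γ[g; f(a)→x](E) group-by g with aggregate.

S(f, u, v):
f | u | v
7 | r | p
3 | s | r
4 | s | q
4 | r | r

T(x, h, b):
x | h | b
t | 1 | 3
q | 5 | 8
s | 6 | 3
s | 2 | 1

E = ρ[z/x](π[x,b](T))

Stepwise |·|:
  T → 4
  π[x,b](T) → 4
  ρ[z/x](π[x,b](T)) → 4

|E| = 4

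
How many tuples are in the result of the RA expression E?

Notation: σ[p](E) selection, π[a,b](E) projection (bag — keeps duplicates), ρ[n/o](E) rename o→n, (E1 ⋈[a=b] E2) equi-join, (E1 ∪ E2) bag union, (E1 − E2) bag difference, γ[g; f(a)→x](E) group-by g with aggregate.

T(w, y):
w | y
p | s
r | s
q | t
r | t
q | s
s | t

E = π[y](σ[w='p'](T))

Stepwise |·|:
  T → 6
  σ[w='p'](T) → 1
  π[y](σ[w='p'](T)) → 1

|E| = 1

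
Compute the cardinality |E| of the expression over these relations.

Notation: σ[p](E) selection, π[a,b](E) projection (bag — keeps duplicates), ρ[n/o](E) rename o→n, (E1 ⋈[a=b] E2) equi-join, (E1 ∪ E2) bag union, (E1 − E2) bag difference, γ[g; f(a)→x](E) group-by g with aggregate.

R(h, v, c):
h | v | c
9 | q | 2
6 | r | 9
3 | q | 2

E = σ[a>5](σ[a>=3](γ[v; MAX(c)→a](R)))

Row counts bottom-up:
  R → 3
  γ[v; MAX(c)→a](R) → 2
  σ[a>=3](γ[v; MAX(c)→a](R)) → 1
  σ[a>5](σ[a>=3](γ[v; MAX(c)→a](R))) → 1

|E| = 1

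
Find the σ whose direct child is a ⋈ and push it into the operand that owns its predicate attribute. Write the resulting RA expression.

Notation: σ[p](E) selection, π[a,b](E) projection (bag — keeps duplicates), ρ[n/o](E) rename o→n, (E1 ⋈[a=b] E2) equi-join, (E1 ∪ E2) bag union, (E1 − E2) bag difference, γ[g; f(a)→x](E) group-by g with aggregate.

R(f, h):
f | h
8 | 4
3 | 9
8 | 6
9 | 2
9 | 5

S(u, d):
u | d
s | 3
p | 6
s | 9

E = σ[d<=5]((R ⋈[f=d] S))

σ filters on d, owned by the right side.
E' = (R ⋈[f=d] σ[d<=5](S))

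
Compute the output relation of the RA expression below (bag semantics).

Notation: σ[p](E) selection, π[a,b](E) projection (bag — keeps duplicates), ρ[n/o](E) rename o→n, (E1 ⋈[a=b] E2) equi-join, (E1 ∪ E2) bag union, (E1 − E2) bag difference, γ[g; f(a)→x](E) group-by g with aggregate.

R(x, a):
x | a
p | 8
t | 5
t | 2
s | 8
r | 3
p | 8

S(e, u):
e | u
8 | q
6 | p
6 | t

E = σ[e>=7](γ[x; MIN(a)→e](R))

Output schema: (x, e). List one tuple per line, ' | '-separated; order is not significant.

Per-node cardinality:
  R → 6
  γ[x; MIN(a)→e](R) → 4
  σ[e>=7](γ[x; MIN(a)→e](R)) → 2

== RESULT ==
x | e
p | 8
s | 8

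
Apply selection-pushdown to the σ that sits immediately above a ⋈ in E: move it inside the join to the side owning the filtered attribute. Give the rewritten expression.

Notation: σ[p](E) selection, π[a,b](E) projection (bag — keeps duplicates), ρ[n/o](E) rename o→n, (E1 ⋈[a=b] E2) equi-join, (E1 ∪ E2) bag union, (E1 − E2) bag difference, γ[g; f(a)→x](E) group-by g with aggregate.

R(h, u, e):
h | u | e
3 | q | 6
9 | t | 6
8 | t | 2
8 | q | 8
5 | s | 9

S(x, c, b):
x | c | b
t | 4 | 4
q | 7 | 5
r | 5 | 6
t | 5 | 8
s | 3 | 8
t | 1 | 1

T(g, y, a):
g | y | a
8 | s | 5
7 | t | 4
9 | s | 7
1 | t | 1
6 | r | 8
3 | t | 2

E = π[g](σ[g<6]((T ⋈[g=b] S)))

σ filters on g, owned by the left side.
E' = π[g]((σ[g<6](T) ⋈[g=b] S))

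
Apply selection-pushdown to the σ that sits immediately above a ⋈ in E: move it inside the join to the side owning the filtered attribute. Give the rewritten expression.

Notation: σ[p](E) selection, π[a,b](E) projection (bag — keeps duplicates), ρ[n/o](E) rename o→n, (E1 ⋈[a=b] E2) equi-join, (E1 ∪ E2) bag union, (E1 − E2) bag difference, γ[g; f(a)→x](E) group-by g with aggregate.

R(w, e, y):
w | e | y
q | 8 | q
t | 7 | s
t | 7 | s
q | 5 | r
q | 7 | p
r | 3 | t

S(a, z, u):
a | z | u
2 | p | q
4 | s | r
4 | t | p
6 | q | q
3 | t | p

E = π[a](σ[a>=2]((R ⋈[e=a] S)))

σ filters on a, owned by the right side.
E' = π[a]((R ⋈[e=a] σ[a>=2](S)))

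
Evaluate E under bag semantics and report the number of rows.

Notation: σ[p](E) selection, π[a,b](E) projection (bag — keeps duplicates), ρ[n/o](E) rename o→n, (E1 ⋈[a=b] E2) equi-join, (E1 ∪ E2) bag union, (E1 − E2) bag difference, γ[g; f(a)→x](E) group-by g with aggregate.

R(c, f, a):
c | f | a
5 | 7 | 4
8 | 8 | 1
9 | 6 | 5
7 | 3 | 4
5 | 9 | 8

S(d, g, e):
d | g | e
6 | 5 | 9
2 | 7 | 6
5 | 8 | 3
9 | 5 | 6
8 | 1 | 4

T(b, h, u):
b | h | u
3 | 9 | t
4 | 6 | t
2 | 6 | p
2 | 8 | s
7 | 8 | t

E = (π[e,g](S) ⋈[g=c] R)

Stepwise |·|:
  S → 5
  π[e,g](S) → 5
  R → 5
  (π[e,g](S) ⋈[g=c] R) → 6

|E| = 6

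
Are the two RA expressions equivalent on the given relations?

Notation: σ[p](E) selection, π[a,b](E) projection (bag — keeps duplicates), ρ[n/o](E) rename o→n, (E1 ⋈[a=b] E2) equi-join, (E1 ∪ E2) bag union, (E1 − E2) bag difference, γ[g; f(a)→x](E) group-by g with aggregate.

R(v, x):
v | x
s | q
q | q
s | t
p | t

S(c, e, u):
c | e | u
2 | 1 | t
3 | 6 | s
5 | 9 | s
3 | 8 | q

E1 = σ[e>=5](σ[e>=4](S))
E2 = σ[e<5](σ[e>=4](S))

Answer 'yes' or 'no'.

E1 stepwise |·|:
  S → 4
  σ[e>=4](S) → 3
  σ[e>=5](σ[e>=4](S)) → 3
E2 stepwise |·|:
  S → 4
  σ[e>=4](S) → 3
  σ[e<5](σ[e>=4](S)) → 0

E1 result:
c | e | u
3 | 6 | s
3 | 8 | q
5 | 9 | s
E2 result:
c | e | u
(0 rows)
Witness: (3, 6, 's') appears 1× in E1 but 0× in E2.

no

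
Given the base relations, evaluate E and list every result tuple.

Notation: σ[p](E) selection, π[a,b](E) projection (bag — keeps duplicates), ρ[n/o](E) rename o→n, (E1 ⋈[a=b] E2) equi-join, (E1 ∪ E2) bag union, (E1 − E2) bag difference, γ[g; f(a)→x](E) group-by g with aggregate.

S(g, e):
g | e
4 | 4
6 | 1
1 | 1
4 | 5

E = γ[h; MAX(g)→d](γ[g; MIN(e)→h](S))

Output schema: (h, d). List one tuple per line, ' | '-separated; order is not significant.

Per-node cardinality:
  S → 4
  γ[g; MIN(e)→h](S) → 3
  γ[h; MAX(g)→d](γ[g; MIN(e)→h](S)) → 2

== RESULT ==
h | d
1 | 6
4 | 4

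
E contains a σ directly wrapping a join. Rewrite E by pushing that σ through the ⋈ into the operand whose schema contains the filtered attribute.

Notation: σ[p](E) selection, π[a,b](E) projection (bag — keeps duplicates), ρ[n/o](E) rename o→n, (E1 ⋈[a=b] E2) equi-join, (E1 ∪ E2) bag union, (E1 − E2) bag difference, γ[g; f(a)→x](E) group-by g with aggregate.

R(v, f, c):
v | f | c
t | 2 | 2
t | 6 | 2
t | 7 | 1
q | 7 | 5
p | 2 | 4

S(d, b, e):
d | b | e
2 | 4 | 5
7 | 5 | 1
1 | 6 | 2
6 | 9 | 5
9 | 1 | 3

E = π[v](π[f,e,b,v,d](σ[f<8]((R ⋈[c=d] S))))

σ filters on f, owned by the left side.
E' = π[v](π[f,e,b,v,d]((σ[f<8](R) ⋈[c=d] S)))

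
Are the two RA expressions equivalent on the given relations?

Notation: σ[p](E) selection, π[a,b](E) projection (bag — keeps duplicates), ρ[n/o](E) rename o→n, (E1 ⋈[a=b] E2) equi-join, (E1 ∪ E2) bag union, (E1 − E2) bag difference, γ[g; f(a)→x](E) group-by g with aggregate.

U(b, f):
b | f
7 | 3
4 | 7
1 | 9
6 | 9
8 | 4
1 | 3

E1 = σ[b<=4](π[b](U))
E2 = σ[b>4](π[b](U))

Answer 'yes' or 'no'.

E1 stepwise |·|:
  U → 6
  π[b](U) → 6
  σ[b<=4](π[b](U)) → 3
E2 stepwise |·|:
  U → 6
  π[b](U) → 6
  σ[b>4](π[b](U)) → 3

E1 result:
b
1
1
4
E2 result:
b
6
7
8
Witness: (6,) appears 0× in E1 but 1× in E2.

no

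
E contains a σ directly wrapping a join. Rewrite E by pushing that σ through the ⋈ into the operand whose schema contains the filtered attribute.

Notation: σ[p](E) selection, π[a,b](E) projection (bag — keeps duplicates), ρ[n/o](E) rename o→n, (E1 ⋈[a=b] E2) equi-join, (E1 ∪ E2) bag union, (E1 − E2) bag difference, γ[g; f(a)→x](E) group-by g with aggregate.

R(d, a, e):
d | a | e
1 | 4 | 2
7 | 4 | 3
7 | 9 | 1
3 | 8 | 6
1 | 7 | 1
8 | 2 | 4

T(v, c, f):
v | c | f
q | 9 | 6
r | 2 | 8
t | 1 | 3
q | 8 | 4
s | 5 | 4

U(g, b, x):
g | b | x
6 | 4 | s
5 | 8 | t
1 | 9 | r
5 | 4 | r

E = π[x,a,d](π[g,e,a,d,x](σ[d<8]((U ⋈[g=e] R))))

σ filters on d, owned by the right side.
E' = π[x,a,d](π[g,e,a,d,x]((U ⋈[g=e] σ[d<8](R))))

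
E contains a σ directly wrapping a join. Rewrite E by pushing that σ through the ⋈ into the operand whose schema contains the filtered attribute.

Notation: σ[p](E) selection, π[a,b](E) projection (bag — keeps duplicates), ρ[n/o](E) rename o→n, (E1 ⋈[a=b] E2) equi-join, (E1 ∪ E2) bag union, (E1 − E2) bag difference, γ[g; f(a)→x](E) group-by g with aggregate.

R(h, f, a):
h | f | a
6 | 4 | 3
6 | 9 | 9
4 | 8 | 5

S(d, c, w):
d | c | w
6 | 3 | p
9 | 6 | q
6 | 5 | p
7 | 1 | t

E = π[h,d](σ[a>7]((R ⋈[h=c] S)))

σ filters on a, owned by the left side.
E' = π[h,d]((σ[a>7](R) ⋈[h=c] S))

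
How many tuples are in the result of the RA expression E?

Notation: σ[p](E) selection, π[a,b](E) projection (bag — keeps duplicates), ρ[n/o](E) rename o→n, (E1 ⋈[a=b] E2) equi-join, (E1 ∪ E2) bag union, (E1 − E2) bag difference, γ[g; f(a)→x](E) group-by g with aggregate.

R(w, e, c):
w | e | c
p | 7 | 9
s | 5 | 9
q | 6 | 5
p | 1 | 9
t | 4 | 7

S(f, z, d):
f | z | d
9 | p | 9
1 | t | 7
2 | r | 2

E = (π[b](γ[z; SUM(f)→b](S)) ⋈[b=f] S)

Subexpression sizes:
  S → 3
  γ[z; SUM(f)→b](S) → 3
  π[b](γ[z; SUM(f)→b](S)) → 3
  S → 3
  (π[b](γ[z; SUM(f)→b](S)) ⋈[b=f] S) → 3

|E| = 3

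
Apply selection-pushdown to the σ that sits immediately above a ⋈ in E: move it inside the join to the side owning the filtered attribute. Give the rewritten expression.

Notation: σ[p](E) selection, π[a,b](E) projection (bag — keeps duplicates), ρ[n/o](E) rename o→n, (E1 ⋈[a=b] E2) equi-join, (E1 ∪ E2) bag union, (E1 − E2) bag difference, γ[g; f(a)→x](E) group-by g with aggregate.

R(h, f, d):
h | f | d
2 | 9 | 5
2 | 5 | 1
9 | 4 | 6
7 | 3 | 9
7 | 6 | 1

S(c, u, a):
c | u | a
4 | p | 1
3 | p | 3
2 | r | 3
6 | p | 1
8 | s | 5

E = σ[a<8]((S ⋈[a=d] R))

σ filters on a, owned by the left side.
E' = (σ[a<8](S) ⋈[a=d] R)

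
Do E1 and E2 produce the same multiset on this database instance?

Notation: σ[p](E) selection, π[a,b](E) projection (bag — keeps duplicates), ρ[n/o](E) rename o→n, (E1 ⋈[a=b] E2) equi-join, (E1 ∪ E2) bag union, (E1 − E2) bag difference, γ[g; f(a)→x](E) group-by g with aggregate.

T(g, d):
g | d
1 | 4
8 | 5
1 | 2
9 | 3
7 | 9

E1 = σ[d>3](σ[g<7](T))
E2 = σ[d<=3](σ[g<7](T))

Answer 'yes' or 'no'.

E1 row counts bottom-up:
  T → 5
  σ[g<7](T) → 2
  σ[d>3](σ[g<7](T)) → 1
E2 row counts bottom-up:
  T → 5
  σ[g<7](T) → 2
  σ[d<=3](σ[g<7](T)) → 1

E1 result:
g | d
1 | 4
E2 result:
g | d
1 | 2
Witness: (1, 2) appears 0× in E1 but 1× in E2.

no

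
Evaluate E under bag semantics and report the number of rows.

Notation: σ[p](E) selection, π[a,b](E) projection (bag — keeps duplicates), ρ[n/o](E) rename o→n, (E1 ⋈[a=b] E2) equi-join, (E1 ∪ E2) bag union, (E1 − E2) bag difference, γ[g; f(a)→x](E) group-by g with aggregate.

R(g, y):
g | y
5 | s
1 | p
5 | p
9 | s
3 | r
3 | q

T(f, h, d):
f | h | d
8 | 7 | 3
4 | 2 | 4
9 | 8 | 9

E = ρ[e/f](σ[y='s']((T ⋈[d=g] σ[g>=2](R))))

Per-node cardinality:
  T → 3
  R → 6
  σ[g>=2](R) → 5
  (T ⋈[d=g] σ[g>=2](R)) → 3
  σ[y='s']((T ⋈[d=g] σ[g>=2](R))) → 1
  ρ[e/f](σ[y='s']((T ⋈[d=g] σ[g>=2](R)))) → 1

|E| = 1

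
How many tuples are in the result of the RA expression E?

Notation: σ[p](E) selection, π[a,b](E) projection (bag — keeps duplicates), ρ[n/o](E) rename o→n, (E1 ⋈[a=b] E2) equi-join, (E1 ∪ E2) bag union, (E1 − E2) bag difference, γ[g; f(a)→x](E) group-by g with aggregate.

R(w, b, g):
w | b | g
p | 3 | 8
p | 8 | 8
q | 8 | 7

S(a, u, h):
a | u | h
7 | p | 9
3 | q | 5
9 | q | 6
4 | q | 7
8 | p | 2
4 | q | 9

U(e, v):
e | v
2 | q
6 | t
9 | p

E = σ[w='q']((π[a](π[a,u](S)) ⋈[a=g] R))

Per-node cardinality:
  S → 6
  π[a,u](S) → 6
  π[a](π[a,u](S)) → 6
  R → 3
  (π[a](π[a,u](S)) ⋈[a=g] R) → 3
  σ[w='q']((π[a](π[a,u](S)) ⋈[a=g] R)) → 1

|E| = 1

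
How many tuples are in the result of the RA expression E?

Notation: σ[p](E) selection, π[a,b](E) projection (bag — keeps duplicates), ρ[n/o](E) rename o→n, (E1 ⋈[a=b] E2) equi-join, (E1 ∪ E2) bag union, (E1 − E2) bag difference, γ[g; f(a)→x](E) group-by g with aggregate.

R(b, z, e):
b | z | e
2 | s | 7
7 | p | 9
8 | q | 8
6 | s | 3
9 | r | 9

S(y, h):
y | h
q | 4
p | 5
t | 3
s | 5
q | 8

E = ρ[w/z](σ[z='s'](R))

Subexpression sizes:
  R → 5
  σ[z='s'](R) → 2
  ρ[w/z](σ[z='s'](R)) → 2

|E| = 2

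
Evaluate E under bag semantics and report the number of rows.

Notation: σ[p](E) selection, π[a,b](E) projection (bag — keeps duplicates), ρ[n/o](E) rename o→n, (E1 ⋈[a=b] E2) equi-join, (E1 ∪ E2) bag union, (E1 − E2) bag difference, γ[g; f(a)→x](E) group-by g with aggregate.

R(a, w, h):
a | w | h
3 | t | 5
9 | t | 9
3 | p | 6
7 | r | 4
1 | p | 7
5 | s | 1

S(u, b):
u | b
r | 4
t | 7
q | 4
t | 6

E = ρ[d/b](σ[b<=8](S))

Row counts bottom-up:
  S → 4
  σ[b<=8](S) → 4
  ρ[d/b](σ[b<=8](S)) → 4

|E| = 4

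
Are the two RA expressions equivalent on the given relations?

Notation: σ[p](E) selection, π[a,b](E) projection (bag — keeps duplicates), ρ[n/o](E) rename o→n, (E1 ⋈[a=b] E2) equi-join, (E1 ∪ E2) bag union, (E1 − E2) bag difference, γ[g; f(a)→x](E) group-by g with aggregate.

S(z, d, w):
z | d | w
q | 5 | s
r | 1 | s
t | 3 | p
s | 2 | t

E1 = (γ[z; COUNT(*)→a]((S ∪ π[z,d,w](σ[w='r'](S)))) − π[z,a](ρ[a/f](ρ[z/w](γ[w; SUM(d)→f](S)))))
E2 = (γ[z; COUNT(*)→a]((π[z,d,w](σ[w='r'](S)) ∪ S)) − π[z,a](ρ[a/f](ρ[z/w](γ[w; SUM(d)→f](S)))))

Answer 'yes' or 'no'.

E1 row counts bottom-up:
  S → 4
  S → 4
  σ[w='r'](S) → 0
  π[z,d,w](σ[w='r'](S)) → 0
  (S ∪ π[z,d,w](σ[w='r'](S))) → 4
  γ[z; COUNT(*)→a]((S ∪ π[z,d,w](σ[w='r'](S)))) → 4
  S → 4
  γ[w; SUM(d)→f](S) → 3
  ρ[z/w](γ[w; SUM(d)→f](S)) → 3
  ρ[a/f](ρ[z/w](γ[w; SUM(d)→f](S))) → 3
  π[z,a](ρ[a/f](ρ[z/w](γ[w; SUM(d)→f](S)))) → 3
  (γ[z; COUNT(*)→a]((S ∪ π[z,d,w](σ[w='r'](S)))) − π[z,a](ρ[a/f](ρ[z/w](γ[w; SUM(d)→f](S))))) → 4
E2 row counts bottom-up:
  S → 4
  σ[w='r'](S) → 0
  π[z,d,w](σ[w='r'](S)) → 0
  S → 4
  (π[z,d,w](σ[w='r'](S)) ∪ S) → 4
  γ[z; COUNT(*)→a]((π[z,d,w](σ[w='r'](S)) ∪ S)) → 4
  S → 4
  γ[w; SUM(d)→f](S) → 3
  ρ[z/w](γ[w; SUM(d)→f](S)) → 3
  ρ[a/f](ρ[z/w](γ[w; SUM(d)→f](S))) → 3
  π[z,a](ρ[a/f](ρ[z/w](γ[w; SUM(d)→f](S)))) → 3
  (γ[z; COUNT(*)→a]((π[z,d,w](σ[w='r'](S)) ∪ S)) − π[z,a](ρ[a/f](ρ[z/w](γ[w; SUM(d)→f](S))))) → 4

E1 and E2 produce the same multiset:
z | a
q | 1
r | 1
s | 1
t | 1

yes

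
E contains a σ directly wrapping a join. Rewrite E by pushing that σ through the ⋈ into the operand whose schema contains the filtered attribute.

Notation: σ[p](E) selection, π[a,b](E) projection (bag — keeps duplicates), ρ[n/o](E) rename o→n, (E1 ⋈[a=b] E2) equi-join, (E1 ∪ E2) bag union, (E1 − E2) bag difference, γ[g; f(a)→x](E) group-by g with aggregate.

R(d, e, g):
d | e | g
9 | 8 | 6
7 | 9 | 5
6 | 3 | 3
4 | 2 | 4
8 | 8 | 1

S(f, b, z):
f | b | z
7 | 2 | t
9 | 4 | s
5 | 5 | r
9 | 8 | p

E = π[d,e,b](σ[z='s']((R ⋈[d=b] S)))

σ filters on z, owned by the right side.
E' = π[d,e,b]((R ⋈[d=b] σ[z='s'](S)))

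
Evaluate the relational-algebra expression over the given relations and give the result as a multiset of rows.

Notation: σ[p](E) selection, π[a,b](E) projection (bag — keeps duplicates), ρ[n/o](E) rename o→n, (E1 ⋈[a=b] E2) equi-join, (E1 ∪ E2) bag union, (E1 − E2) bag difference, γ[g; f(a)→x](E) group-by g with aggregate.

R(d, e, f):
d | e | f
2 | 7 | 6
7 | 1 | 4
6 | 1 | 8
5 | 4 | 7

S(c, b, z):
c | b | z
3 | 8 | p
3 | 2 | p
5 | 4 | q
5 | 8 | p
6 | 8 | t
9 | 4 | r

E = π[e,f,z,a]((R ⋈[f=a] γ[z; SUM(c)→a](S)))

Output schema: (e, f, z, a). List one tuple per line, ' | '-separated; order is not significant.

Stepwise |·|:
  R → 4
  S → 6
  γ[z; SUM(c)→a](S) → 4
  (R ⋈[f=a] γ[z; SUM(c)→a](S)) → 1
  π[e,f,z,a]((R ⋈[f=a] γ[z; SUM(c)→a](S))) → 1

== RESULT ==
e | f | z | a
7 | 6 | t | 6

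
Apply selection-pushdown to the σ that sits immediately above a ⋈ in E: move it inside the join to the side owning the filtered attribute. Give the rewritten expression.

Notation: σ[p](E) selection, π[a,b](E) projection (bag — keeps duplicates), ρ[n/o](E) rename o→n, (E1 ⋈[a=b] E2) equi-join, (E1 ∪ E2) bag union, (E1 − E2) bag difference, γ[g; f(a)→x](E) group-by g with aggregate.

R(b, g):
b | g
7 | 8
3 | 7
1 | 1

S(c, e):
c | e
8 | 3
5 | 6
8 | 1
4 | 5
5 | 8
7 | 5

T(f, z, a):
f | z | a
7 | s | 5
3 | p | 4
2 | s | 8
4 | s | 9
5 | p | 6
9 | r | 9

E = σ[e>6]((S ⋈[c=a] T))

σ filters on e, owned by the left side.
E' = (σ[e>6](S) ⋈[c=a] T)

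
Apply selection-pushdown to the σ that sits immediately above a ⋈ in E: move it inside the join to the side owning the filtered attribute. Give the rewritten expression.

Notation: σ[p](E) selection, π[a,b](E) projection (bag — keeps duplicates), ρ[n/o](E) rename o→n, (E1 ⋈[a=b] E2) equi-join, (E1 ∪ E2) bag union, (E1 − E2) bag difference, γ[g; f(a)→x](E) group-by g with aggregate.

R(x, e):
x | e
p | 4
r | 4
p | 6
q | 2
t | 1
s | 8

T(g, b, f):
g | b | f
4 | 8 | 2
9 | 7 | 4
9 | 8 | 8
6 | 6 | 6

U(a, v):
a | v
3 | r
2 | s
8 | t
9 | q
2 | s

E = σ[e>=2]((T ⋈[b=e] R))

σ filters on e, owned by the right side.
E' = (T ⋈[b=e] σ[e>=2](R))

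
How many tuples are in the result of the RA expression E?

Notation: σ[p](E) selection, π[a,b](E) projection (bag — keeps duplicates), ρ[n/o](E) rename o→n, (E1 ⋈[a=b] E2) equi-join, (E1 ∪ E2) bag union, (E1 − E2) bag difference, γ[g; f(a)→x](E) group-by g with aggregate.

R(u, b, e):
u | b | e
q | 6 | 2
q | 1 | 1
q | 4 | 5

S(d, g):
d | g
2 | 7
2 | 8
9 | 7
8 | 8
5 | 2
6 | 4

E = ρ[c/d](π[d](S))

Stepwise |·|:
  S → 6
  π[d](S) → 6
  ρ[c/d](π[d](S)) → 6

|E| = 6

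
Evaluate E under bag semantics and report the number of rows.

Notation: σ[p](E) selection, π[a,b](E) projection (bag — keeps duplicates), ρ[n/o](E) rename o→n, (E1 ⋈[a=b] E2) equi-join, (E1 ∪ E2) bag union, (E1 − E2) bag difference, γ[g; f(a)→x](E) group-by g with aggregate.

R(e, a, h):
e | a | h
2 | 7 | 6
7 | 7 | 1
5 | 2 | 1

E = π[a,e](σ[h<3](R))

Subexpression sizes:
  R → 3
  σ[h<3](R) → 2
  π[a,e](σ[h<3](R)) → 2

|E| = 2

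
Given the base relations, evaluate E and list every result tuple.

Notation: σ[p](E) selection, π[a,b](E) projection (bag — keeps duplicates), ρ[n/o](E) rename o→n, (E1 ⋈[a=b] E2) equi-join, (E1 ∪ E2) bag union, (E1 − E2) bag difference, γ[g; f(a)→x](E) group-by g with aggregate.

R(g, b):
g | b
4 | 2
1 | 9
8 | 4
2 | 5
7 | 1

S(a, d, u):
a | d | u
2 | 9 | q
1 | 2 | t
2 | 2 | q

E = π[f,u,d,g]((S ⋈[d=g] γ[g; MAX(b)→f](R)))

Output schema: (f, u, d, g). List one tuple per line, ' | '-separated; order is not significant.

Per-node cardinality:
  S → 3
  R → 5
  γ[g; MAX(b)→f](R) → 5
  (S ⋈[d=g] γ[g; MAX(b)→f](R)) → 2
  π[f,u,d,g]((S ⋈[d=g] γ[g; MAX(b)→f](R))) → 2

== RESULT ==
f | u | d | g
5 | q | 2 | 2
5 | t | 2 | 2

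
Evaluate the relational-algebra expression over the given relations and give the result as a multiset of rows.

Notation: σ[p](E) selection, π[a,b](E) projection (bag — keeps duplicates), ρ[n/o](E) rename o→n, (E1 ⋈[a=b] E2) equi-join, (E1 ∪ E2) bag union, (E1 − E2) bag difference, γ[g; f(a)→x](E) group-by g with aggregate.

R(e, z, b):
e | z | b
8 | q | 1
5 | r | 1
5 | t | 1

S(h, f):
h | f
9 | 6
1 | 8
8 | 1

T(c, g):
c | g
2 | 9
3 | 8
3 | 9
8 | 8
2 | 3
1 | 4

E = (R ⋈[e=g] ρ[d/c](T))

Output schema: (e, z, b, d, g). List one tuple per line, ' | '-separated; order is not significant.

Per-node cardinality:
  R → 3
  T → 6
  ρ[d/c](T) → 6
  (R ⋈[e=g] ρ[d/c](T)) → 2

== RESULT ==
e | z | b | d | g
8 | q | 1 | 3 | 8
8 | q | 1 | 8 | 8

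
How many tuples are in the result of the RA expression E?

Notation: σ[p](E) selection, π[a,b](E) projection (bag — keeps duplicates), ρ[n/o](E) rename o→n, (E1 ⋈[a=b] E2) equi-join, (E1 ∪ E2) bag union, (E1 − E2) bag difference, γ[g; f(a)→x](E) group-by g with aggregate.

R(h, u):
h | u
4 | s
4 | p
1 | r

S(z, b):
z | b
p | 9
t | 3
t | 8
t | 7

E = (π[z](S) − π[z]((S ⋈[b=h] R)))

Subexpression sizes:
  S → 4
  π[z](S) → 4
  S → 4
  R → 3
  (S ⋈[b=h] R) → 0
  π[z]((S ⋈[b=h] R)) → 0
  (π[z](S) − π[z]((S ⋈[b=h] R))) → 4

|E| = 4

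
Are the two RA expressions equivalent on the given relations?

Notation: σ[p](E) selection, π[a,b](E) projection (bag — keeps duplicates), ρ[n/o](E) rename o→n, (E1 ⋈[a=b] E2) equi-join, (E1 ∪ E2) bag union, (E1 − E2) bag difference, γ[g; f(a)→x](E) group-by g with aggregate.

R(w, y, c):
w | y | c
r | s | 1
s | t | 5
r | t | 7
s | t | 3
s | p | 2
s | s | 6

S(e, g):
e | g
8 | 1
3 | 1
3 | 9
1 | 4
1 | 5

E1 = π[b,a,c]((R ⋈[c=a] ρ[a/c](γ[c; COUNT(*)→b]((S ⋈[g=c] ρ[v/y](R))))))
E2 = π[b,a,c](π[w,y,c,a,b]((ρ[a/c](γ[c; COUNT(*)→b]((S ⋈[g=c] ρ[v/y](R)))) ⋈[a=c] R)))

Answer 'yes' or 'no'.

E1 per-node cardinality:
  R → 6
  S → 5
  R → 6
  ρ[v/y](R) → 6
  (S ⋈[g=c] ρ[v/y](R)) → 3
  γ[c; COUNT(*)→b]((S ⋈[g=c] ρ[v/y](R))) → 2
  ρ[a/c](γ[c; COUNT(*)→b]((S ⋈[g=c] ρ[v/y](R)))) → 2
  (R ⋈[c=a] ρ[a/c](γ[c; COUNT(*)→b]((S ⋈[g=c] ρ[v/y](R))))) → 2
  π[b,a,c]((R ⋈[c=a] ρ[a/c](γ[c; COUNT(*)→b]((S ⋈[g=c] ρ[v/y](R)))))) → 2
E2 per-node cardinality:
  S → 5
  R → 6
  ρ[v/y](R) → 6
  (S ⋈[g=c] ρ[v/y](R)) → 3
  γ[c; COUNT(*)→b]((S ⋈[g=c] ρ[v/y](R))) → 2
  ρ[a/c](γ[c; COUNT(*)→b]((S ⋈[g=c] ρ[v/y](R)))) → 2
  R → 6
  (ρ[a/c](γ[c; COUNT(*)→b]((S ⋈[g=c] ρ[v/y](R)))) ⋈[a=c] R) → 2
  π[w,y,c,a,b]((ρ[a/c](γ[c; COUNT(*)→b]((S ⋈[g=c] ρ[v/y](R)))) ⋈[a=c] R)) → 2
  π[b,a,c](π[w,y,c,a,b]((ρ[a/c](γ[c; COUNT(*)→b]((S ⋈[g=c] ρ[v/y](R)))) ⋈[a=c] R))) → 2

E1 and E2 produce the same multiset:
b | a | c
1 | 5 | 5
2 | 1 | 1

yes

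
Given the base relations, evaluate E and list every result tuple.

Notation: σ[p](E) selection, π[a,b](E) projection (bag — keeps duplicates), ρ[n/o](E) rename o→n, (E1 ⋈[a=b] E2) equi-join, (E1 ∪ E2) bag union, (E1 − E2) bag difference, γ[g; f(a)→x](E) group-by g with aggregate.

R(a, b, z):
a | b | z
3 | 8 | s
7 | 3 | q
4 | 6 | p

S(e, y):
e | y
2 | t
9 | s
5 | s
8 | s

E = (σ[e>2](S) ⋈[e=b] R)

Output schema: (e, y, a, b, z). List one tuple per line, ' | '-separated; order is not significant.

Subexpression sizes:
  S → 4
  σ[e>2](S) → 3
  R → 3
  (σ[e>2](S) ⋈[e=b] R) → 1

== RESULT ==
e | y | a | b | z
8 | s | 3 | 8 | s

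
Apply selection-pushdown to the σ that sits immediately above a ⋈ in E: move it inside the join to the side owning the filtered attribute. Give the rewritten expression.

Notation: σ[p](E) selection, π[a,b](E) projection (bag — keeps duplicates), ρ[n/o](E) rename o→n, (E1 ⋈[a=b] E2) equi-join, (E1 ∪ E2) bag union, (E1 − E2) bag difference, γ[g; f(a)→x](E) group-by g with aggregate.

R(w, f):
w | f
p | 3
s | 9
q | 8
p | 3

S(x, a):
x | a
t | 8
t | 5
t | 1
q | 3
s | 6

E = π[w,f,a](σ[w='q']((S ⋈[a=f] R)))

σ filters on w, owned by the right side.
E' = π[w,f,a]((S ⋈[a=f] σ[w='q'](R)))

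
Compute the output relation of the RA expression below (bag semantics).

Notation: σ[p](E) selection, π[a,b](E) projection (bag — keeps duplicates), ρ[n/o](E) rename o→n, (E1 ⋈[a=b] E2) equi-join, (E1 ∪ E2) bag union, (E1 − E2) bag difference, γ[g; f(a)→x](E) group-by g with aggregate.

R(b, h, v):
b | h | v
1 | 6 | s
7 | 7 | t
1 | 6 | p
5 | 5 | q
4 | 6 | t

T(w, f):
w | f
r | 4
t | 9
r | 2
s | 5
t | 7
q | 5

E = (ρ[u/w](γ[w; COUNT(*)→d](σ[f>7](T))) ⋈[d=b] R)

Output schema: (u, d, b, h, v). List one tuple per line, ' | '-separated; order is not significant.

Per-node cardinality:
  T → 6
  σ[f>7](T) → 1
  γ[w; COUNT(*)→d](σ[f>7](T)) → 1
  ρ[u/w](γ[w; COUNT(*)→d](σ[f>7](T))) → 1
  R → 5
  (ρ[u/w](γ[w; COUNT(*)→d](σ[f>7](T))) ⋈[d=b] R) → 2

== RESULT ==
u | d | b | h | v
t | 1 | 1 | 6 | p
t | 1 | 1 | 6 | s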